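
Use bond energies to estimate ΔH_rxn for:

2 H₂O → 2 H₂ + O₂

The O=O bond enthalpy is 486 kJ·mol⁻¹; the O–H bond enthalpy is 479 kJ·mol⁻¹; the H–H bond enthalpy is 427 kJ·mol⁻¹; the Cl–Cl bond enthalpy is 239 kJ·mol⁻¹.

ΔH ≈ +576 kJ

Bonds broken (reactants):
  O–H: 4 × 479 = 1916
  Σ(broken) = 1916 kJ
Bonds formed (products):
  H–H: 2 × 427 = 854
  O=O: 1 × 486 = 486
  Σ(formed) = 1340 kJ
ΔH = Σ(broken) − Σ(formed) = 1916 − 1340 = +576 kJ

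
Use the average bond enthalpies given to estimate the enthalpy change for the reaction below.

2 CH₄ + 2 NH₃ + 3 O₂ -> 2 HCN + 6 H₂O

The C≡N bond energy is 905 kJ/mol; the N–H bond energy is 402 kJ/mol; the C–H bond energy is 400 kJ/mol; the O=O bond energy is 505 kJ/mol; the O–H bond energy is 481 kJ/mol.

ΔH ≈ −1255 kJ

Bonds broken (reactants):
  C–H: 8 × 400 = 3200
  N–H: 6 × 402 = 2412
  O=O: 3 × 505 = 1515
  Σ(broken) = 7127 kJ
Bonds formed (products):
  C≡N: 2 × 905 = 1810
  C–H: 2 × 400 = 800
  O–H: 12 × 481 = 5772
  Σ(formed) = 8382 kJ
ΔH = Σ(broken) − Σ(formed) = 7127 − 8382 = −1255 kJ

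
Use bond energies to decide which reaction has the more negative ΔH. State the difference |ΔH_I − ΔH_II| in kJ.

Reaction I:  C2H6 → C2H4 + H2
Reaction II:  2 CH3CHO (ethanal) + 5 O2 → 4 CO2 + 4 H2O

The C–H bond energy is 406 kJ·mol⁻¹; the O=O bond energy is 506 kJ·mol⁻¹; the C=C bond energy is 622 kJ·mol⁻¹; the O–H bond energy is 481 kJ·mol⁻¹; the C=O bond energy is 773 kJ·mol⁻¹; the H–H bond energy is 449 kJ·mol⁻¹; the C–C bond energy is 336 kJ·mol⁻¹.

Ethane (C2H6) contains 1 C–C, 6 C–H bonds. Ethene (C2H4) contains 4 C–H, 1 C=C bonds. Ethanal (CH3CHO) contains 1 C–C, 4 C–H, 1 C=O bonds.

Reaction I:
  Bonds broken (reactants):
    C–C: 1 × 336 = 336
    C–H: 6 × 406 = 2436
    Σ(broken) = 2772 kJ
  Bonds formed (products):
    C–H: 4 × 406 = 1624
    C=C: 1 × 622 = 622
    H–H: 1 × 449 = 449
    Σ(formed) = 2695 kJ
  ΔH_I = 2772 − 2695 = +77 kJ
Reaction II:
  Bonds broken (reactants):
    C–C: 2 × 336 = 672
    C–H: 8 × 406 = 3248
    C=O: 2 × 773 = 1546
    O=O: 5 × 506 = 2530
    Σ(broken) = 7996 kJ
  Bonds formed (products):
    C=O: 8 × 773 = 6184
    O–H: 8 × 481 = 3848
    Σ(formed) = 10032 kJ
  ΔH_II = 7996 − 10032 = −2036 kJ
ΔH_I − ΔH_II = +2113 kJ, so reaction II has the more negative ΔH; |ΔH_I − ΔH_II| = 2113 kJ.

Reaction II, by 2113 kJ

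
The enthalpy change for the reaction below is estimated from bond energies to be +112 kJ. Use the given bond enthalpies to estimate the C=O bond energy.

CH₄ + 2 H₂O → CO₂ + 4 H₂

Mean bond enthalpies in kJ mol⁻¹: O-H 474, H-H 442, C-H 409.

Let D be the C=O bond energy.
Σ(broken) = 4×409 + 4×474 = 3532
Σ(formed) = 2×D + 4×442 = 1768 + 2D
ΔH = Σ(broken) − Σ(formed) = (3532) − (1768 + 2D) = +1764 − 2D
Setting this equal to +112 kJ gives 2D = 1652, so D = 826 kJ/mol.

D(C=O) ≈ 826 kJ/mol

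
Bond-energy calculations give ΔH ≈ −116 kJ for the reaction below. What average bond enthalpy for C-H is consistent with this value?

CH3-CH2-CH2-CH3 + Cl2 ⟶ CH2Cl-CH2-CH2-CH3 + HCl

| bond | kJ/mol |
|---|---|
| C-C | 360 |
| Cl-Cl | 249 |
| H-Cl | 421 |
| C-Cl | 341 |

D(C-H) ≈ 397 kJ/mol

Let D be the C-H bond energy.
Σ(broken) = 3×360 + 10×D + 1×249 = 1329 + 10D
Σ(formed) = 3×360 + 1×341 + 9×D + 1×421 = 1842 + 9D
ΔH = Σ(broken) − Σ(formed) = (1329 + 10D) − (1842 + 9D) = −513 + D
Setting this equal to −116 kJ gives D = 397 kJ/mol.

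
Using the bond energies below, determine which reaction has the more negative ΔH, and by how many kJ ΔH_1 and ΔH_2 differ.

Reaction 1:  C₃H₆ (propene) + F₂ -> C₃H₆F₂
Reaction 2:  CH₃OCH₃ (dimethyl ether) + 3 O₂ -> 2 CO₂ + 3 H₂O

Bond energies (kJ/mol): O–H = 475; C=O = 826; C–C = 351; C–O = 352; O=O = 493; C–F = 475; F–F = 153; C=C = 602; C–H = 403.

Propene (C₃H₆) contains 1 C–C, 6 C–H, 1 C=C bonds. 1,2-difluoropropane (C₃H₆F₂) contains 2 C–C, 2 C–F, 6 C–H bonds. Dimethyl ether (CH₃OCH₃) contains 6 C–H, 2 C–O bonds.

Reaction 2, by 1007 kJ

Reaction 1:
  Bonds broken (reactants):
    C–C: 1 × 351 = 351
    C–H: 6 × 403 = 2418
    C=C: 1 × 602 = 602
    F–F: 1 × 153 = 153
    Σ(broken) = 3524 kJ
  Bonds formed (products):
    C–C: 2 × 351 = 702
    C–F: 2 × 475 = 950
    C–H: 6 × 403 = 2418
    Σ(formed) = 4070 kJ
  ΔH_1 = 3524 − 4070 = −546 kJ
Reaction 2:
  Bonds broken (reactants):
    C–H: 6 × 403 = 2418
    C–O: 2 × 352 = 704
    O=O: 3 × 493 = 1479
    Σ(broken) = 4601 kJ
  Bonds formed (products):
    C=O: 4 × 826 = 3304
    O–H: 6 × 475 = 2850
    Σ(formed) = 6154 kJ
  ΔH_2 = 4601 − 6154 = −1553 kJ
ΔH_1 − ΔH_2 = +1007 kJ, so reaction 2 has the more negative ΔH; |ΔH_1 − ΔH_2| = 1007 kJ.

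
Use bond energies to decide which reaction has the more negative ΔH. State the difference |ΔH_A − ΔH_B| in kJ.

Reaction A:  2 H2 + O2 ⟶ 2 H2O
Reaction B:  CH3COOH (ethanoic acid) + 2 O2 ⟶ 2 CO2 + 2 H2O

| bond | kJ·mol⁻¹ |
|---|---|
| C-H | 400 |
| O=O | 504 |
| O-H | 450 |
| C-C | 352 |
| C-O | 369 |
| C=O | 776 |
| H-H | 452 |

Reaction B, by 357 kJ

Reaction A:
  Bonds broken (reactants):
    H-H: 2 × 452 = 904
    O=O: 1 × 504 = 504
    Σ(broken) = 1408 kJ
  Bonds formed (products):
    O-H: 4 × 450 = 1800
    Σ(formed) = 1800 kJ
  ΔH_A = 1408 − 1800 = −392 kJ
Reaction B:
  Bonds broken (reactants):
    C-C: 1 × 352 = 352
    C-H: 3 × 400 = 1200
    C-O: 1 × 369 = 369
    C=O: 1 × 776 = 776
    O-H: 1 × 450 = 450
    O=O: 2 × 504 = 1008
    Σ(broken) = 4155 kJ
  Bonds formed (products):
    C=O: 4 × 776 = 3104
    O-H: 4 × 450 = 1800
    Σ(formed) = 4904 kJ
  ΔH_B = 4155 − 4904 = −749 kJ
ΔH_A − ΔH_B = +357 kJ, so reaction B has the more negative ΔH; |ΔH_A − ΔH_B| = 357 kJ.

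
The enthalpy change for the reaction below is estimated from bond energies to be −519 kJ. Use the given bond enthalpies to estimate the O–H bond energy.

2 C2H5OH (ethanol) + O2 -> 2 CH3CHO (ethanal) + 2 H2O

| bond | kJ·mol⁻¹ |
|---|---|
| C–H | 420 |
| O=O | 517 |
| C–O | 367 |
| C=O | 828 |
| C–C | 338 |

Let D be the O–H bond energy.
Σ(broken) = 2×338 + 10×420 + 2×367 + 2×D + 1×517 = 6127 + 2D
Σ(formed) = 2×338 + 8×420 + 2×828 + 4×D = 5692 + 4D
ΔH = Σ(broken) − Σ(formed) = (6127 + 2D) − (5692 + 4D) = +435 − 2D
Setting this equal to −519 kJ gives 2D = 954, so D = 477 kJ/mol.

D(O–H) ≈ 477 kJ/mol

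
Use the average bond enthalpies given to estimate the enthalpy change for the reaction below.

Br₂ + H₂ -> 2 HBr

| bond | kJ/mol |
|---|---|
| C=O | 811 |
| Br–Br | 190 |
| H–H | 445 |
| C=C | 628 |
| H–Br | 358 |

ΔH ≈ −81 kJ

Bonds broken (reactants):
  Br–Br: 1 × 190 = 190
  H–H: 1 × 445 = 445
  Σ(broken) = 635 kJ
Bonds formed (products):
  H–Br: 2 × 358 = 716
  Σ(formed) = 716 kJ
ΔH = Σ(broken) − Σ(formed) = 635 − 716 = −81 kJ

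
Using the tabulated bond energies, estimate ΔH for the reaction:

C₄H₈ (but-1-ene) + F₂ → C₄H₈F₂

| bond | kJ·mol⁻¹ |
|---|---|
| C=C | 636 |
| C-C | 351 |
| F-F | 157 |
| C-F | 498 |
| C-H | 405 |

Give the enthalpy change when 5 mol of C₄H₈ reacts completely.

Bonds broken (reactants):
  C-C: 2 × 351 = 702
  C-H: 8 × 405 = 3240
  C=C: 1 × 636 = 636
  F-F: 1 × 157 = 157
  Σ(broken) = 4735 kJ
Bonds formed (products):
  C-C: 3 × 351 = 1053
  C-F: 2 × 498 = 996
  C-H: 8 × 405 = 3240
  Σ(formed) = 5289 kJ
ΔH = Σ(broken) − Σ(formed) = 4735 − 5289 = −554 kJ
For 5× the reaction as written: 5 × (−554) = −2770 kJ

ΔH = −2770 kJ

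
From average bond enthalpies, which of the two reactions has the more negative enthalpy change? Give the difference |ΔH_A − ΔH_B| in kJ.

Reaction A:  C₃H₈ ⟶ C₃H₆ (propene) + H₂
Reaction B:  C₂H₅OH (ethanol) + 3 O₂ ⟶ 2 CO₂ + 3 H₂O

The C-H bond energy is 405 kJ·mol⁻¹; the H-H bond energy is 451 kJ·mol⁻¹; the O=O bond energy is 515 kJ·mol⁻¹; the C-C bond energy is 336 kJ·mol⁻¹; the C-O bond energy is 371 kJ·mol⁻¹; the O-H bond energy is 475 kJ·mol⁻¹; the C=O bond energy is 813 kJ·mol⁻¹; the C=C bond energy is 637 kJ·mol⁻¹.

Reaction A:
  Bonds broken (reactants):
    C-C: 2 × 336 = 672
    C-H: 8 × 405 = 3240
    Σ(broken) = 3912 kJ
  Bonds formed (products):
    C-C: 1 × 336 = 336
    C-H: 6 × 405 = 2430
    C=C: 1 × 637 = 637
    H-H: 1 × 451 = 451
    Σ(formed) = 3854 kJ
  ΔH_A = 3912 − 3854 = +58 kJ
Reaction B:
  Bonds broken (reactants):
    C-C: 1 × 336 = 336
    C-H: 5 × 405 = 2025
    C-O: 1 × 371 = 371
    O-H: 1 × 475 = 475
    O=O: 3 × 515 = 1545
    Σ(broken) = 4752 kJ
  Bonds formed (products):
    C=O: 4 × 813 = 3252
    O-H: 6 × 475 = 2850
    Σ(formed) = 6102 kJ
  ΔH_B = 4752 − 6102 = −1350 kJ
ΔH_A − ΔH_B = +1408 kJ, so reaction B has the more negative ΔH; |ΔH_A − ΔH_B| = 1408 kJ.

Reaction B, by 1408 kJ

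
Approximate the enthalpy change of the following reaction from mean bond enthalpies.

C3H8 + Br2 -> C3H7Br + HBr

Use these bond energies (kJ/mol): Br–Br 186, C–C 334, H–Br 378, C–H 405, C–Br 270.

Bonds broken (reactants):
  Br–Br: 1 × 186 = 186
  C–C: 2 × 334 = 668
  C–H: 8 × 405 = 3240
  Σ(broken) = 4094 kJ
Bonds formed (products):
  C–Br: 1 × 270 = 270
  C–C: 2 × 334 = 668
  C–H: 7 × 405 = 2835
  H–Br: 1 × 378 = 378
  Σ(formed) = 4151 kJ
ΔH = Σ(broken) − Σ(formed) = 4094 − 4151 = −57 kJ

ΔH ≈ −57 kJ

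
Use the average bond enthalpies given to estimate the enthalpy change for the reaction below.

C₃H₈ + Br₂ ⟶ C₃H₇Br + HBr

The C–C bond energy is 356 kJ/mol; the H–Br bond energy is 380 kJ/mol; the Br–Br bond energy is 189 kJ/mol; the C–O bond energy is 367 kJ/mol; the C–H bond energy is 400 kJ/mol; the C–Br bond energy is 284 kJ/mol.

ΔH ≈ −75 kJ

Bonds broken (reactants):
  Br–Br: 1 × 189 = 189
  C–C: 2 × 356 = 712
  C–H: 8 × 400 = 3200
  Σ(broken) = 4101 kJ
Bonds formed (products):
  C–Br: 1 × 284 = 284
  C–C: 2 × 356 = 712
  C–H: 7 × 400 = 2800
  H–Br: 1 × 380 = 380
  Σ(formed) = 4176 kJ
ΔH = Σ(broken) − Σ(formed) = 4101 − 4176 = −75 kJ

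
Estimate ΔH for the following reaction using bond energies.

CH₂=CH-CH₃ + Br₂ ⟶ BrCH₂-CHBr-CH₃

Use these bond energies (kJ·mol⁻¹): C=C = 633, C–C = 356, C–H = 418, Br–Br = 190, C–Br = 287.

Bonds broken (reactants):
  Br–Br: 1 × 190 = 190
  C–C: 1 × 356 = 356
  C–H: 6 × 418 = 2508
  C=C: 1 × 633 = 633
  Σ(broken) = 3687 kJ
Bonds formed (products):
  C–Br: 2 × 287 = 574
  C–C: 2 × 356 = 712
  C–H: 6 × 418 = 2508
  Σ(formed) = 3794 kJ
ΔH = Σ(broken) − Σ(formed) = 3687 − 3794 = −107 kJ

ΔH ≈ −107 kJ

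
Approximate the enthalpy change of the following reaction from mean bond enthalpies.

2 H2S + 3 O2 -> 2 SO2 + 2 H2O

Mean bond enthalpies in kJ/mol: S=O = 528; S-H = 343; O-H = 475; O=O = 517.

Bonds broken (reactants):
  O=O: 3 × 517 = 1551
  S-H: 4 × 343 = 1372
  Σ(broken) = 2923 kJ
Bonds formed (products):
  O-H: 4 × 475 = 1900
  S=O: 4 × 528 = 2112
  Σ(formed) = 4012 kJ
ΔH = Σ(broken) − Σ(formed) = 2923 − 4012 = −1089 kJ

ΔH ≈ −1089 kJ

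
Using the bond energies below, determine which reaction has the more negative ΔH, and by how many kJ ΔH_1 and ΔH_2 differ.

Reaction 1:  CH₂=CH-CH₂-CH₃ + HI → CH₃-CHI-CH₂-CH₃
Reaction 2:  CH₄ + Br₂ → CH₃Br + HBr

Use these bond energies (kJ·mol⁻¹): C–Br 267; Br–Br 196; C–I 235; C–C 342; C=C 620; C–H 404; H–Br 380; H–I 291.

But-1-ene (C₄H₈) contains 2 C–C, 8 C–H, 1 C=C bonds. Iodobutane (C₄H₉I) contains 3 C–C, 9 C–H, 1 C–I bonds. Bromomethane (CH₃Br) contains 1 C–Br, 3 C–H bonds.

Reaction 1:
  Bonds broken (reactants):
    C–C: 2 × 342 = 684
    C–H: 8 × 404 = 3232
    C=C: 1 × 620 = 620
    H–I: 1 × 291 = 291
    Σ(broken) = 4827 kJ
  Bonds formed (products):
    C–C: 3 × 342 = 1026
    C–H: 9 × 404 = 3636
    C–I: 1 × 235 = 235
    Σ(formed) = 4897 kJ
  ΔH_1 = 4827 − 4897 = −70 kJ
Reaction 2:
  Bonds broken (reactants):
    Br–Br: 1 × 196 = 196
    C–H: 4 × 404 = 1616
    Σ(broken) = 1812 kJ
  Bonds formed (products):
    C–Br: 1 × 267 = 267
    C–H: 3 × 404 = 1212
    H–Br: 1 × 380 = 380
    Σ(formed) = 1859 kJ
  ΔH_2 = 1812 − 1859 = −47 kJ
ΔH_1 − ΔH_2 = −23 kJ, so reaction 1 has the more negative ΔH; |ΔH_1 − ΔH_2| = 23 kJ.

Reaction 1, by 23 kJ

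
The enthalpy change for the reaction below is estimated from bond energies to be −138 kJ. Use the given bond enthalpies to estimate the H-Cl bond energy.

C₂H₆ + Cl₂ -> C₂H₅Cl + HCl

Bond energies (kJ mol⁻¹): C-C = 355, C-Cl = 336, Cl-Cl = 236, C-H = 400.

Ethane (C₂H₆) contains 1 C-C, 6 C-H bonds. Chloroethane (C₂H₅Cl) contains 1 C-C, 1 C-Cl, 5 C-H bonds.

D(H-Cl) ≈ 438 kJ/mol

Let D be the H-Cl bond energy.
Σ(broken) = 1×355 + 6×400 + 1×236 = 2991
Σ(formed) = 1×355 + 1×336 + 5×400 + 1×D = 2691 + D
ΔH = Σ(broken) − Σ(formed) = (2991) − (2691 + D) = +300 − D
Setting this equal to −138 kJ gives D = 438 kJ/mol.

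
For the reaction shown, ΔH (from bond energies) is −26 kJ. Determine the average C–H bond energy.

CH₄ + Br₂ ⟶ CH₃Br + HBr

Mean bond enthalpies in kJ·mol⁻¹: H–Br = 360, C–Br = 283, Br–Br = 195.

Let D be the C–H bond energy.
Σ(broken) = 1×195 + 4×D = 195 + 4D
Σ(formed) = 1×283 + 3×D + 1×360 = 643 + 3D
ΔH = Σ(broken) − Σ(formed) = (195 + 4D) − (643 + 3D) = −448 + D
Setting this equal to −26 kJ gives D = 422 kJ/mol.

D(C–H) ≈ 422 kJ/mol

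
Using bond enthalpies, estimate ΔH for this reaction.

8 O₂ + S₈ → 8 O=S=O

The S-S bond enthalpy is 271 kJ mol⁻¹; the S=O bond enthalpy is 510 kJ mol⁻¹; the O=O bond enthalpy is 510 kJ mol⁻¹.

Bonds broken (reactants):
  O=O: 8 × 510 = 4080
  S-S: 8 × 271 = 2168
  Σ(broken) = 6248 kJ
Bonds formed (products):
  S=O: 16 × 510 = 8160
  Σ(formed) = 8160 kJ
ΔH = Σ(broken) − Σ(formed) = 6248 − 8160 = −1912 kJ

ΔH ≈ −1912 kJ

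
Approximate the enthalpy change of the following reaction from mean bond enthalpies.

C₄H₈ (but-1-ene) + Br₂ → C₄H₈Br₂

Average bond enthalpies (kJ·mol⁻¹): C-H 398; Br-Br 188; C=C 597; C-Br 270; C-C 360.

ΔH ≈ −115 kJ

Bonds broken (reactants):
  Br-Br: 1 × 188 = 188
  C-C: 2 × 360 = 720
  C-H: 8 × 398 = 3184
  C=C: 1 × 597 = 597
  Σ(broken) = 4689 kJ
Bonds formed (products):
  C-Br: 2 × 270 = 540
  C-C: 3 × 360 = 1080
  C-H: 8 × 398 = 3184
  Σ(formed) = 4804 kJ
ΔH = Σ(broken) − Σ(formed) = 4689 − 4804 = −115 kJ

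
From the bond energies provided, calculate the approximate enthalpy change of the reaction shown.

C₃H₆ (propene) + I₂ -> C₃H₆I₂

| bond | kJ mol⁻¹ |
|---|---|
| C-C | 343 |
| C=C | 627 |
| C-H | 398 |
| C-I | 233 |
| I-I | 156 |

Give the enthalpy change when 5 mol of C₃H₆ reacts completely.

ΔH = −130 kJ

Bonds broken (reactants):
  C-C: 1 × 343 = 343
  C-H: 6 × 398 = 2388
  C=C: 1 × 627 = 627
  I-I: 1 × 156 = 156
  Σ(broken) = 3514 kJ
Bonds formed (products):
  C-C: 2 × 343 = 686
  C-H: 6 × 398 = 2388
  C-I: 2 × 233 = 466
  Σ(formed) = 3540 kJ
ΔH = Σ(broken) − Σ(formed) = 3514 − 3540 = −26 kJ
For 5× the reaction as written: 5 × (−26) = −130 kJ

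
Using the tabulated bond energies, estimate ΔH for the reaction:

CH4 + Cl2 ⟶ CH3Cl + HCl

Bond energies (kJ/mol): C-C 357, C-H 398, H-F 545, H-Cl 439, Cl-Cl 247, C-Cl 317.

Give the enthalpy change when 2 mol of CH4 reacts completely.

Bonds broken (reactants):
  C-H: 4 × 398 = 1592
  Cl-Cl: 1 × 247 = 247
  Σ(broken) = 1839 kJ
Bonds formed (products):
  C-Cl: 1 × 317 = 317
  C-H: 3 × 398 = 1194
  H-Cl: 1 × 439 = 439
  Σ(formed) = 1950 kJ
ΔH = Σ(broken) − Σ(formed) = 1839 − 1950 = −111 kJ
For 2× the reaction as written: 2 × (−111) = −222 kJ

ΔH = −222 kJ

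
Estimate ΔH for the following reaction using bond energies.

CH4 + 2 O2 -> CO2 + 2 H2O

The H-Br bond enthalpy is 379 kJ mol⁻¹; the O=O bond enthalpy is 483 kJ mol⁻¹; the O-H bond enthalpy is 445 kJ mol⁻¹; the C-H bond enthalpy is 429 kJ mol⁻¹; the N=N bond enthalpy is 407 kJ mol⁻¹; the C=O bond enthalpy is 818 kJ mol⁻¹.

Bonds broken (reactants):
  C-H: 4 × 429 = 1716
  O=O: 2 × 483 = 966
  Σ(broken) = 2682 kJ
Bonds formed (products):
  C=O: 2 × 818 = 1636
  O-H: 4 × 445 = 1780
  Σ(formed) = 3416 kJ
ΔH = Σ(broken) − Σ(formed) = 2682 − 3416 = −734 kJ

ΔH ≈ −734 kJ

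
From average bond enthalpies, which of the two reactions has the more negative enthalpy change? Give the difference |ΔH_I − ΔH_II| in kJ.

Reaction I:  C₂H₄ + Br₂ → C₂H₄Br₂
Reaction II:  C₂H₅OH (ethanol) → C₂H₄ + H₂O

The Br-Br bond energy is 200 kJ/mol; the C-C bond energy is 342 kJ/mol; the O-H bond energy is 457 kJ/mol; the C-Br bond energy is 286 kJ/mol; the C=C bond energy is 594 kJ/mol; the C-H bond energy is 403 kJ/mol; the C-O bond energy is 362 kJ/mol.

Reaction I:
  Bonds broken (reactants):
    Br-Br: 1 × 200 = 200
    C-H: 4 × 403 = 1612
    C=C: 1 × 594 = 594
    Σ(broken) = 2406 kJ
  Bonds formed (products):
    C-Br: 2 × 286 = 572
    C-C: 1 × 342 = 342
    C-H: 4 × 403 = 1612
    Σ(formed) = 2526 kJ
  ΔH_I = 2406 − 2526 = −120 kJ
Reaction II:
  Bonds broken (reactants):
    C-C: 1 × 342 = 342
    C-H: 5 × 403 = 2015
    C-O: 1 × 362 = 362
    O-H: 1 × 457 = 457
    Σ(broken) = 3176 kJ
  Bonds formed (products):
    C-H: 4 × 403 = 1612
    C=C: 1 × 594 = 594
    O-H: 2 × 457 = 914
    Σ(formed) = 3120 kJ
  ΔH_II = 3176 − 3120 = +56 kJ
ΔH_I − ΔH_II = −176 kJ, so reaction I has the more negative ΔH; |ΔH_I − ΔH_II| = 176 kJ.

Reaction I, by 176 kJ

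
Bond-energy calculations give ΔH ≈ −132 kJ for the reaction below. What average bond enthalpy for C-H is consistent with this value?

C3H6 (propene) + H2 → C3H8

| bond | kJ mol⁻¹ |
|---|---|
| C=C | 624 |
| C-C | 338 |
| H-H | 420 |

Let D be the C-H bond energy.
Σ(broken) = 1×338 + 6×D + 1×624 + 1×420 = 1382 + 6D
Σ(formed) = 2×338 + 8×D = 676 + 8D
ΔH = Σ(broken) − Σ(formed) = (1382 + 6D) − (676 + 8D) = +706 − 2D
Setting this equal to −132 kJ gives 2D = 838, so D = 419 kJ/mol.

D(C-H) ≈ 419 kJ/mol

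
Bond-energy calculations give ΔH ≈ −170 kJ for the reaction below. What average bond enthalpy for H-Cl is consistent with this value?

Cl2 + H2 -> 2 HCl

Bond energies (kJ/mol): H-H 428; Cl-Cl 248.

D(H-Cl) ≈ 423 kJ/mol

Let D be the H-Cl bond energy.
Σ(broken) = 1×248 + 1×428 = 676
Σ(formed) = 2×D = 2D
ΔH = Σ(broken) − Σ(formed) = (676) − (2D) = +676 − 2D
Setting this equal to −170 kJ gives 2D = 846, so D = 423 kJ/mol.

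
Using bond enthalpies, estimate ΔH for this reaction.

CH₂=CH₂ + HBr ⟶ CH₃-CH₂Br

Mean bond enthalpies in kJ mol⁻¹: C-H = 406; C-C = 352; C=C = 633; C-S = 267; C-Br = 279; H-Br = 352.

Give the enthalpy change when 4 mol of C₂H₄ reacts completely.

ΔH = −208 kJ

Bonds broken (reactants):
  C-H: 4 × 406 = 1624
  C=C: 1 × 633 = 633
  H-Br: 1 × 352 = 352
  Σ(broken) = 2609 kJ
Bonds formed (products):
  C-Br: 1 × 279 = 279
  C-C: 1 × 352 = 352
  C-H: 5 × 406 = 2030
  Σ(formed) = 2661 kJ
ΔH = Σ(broken) − Σ(formed) = 2609 − 2661 = −52 kJ
For 4× the reaction as written: 4 × (−52) = −208 kJ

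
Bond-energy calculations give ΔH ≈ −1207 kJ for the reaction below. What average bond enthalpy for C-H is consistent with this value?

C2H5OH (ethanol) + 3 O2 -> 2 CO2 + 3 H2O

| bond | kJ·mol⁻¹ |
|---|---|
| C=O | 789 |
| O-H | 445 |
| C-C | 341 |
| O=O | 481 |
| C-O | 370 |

Let D be the C-H bond energy.
Σ(broken) = 1×341 + 5×D + 1×370 + 1×445 + 3×481 = 2599 + 5D
Σ(formed) = 4×789 + 6×445 = 5826
ΔH = Σ(broken) − Σ(formed) = (2599 + 5D) − (5826) = −3227 + 5D
Setting this equal to −1207 kJ gives 5D = 2020, so D = 404 kJ/mol.

D(C-H) ≈ 404 kJ/mol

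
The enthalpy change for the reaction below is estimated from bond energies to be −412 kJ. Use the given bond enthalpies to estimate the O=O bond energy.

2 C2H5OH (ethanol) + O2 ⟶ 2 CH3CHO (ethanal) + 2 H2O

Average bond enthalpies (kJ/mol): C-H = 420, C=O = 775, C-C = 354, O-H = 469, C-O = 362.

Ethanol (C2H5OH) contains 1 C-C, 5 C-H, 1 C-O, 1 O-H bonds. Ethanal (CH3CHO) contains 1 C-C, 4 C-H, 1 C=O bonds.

D(O=O) ≈ 512 kJ/mol

Let D be the O=O bond energy.
Σ(broken) = 2×354 + 10×420 + 2×362 + 2×469 + 1×D = 6570 + D
Σ(formed) = 2×354 + 8×420 + 2×775 + 4×469 = 7494
ΔH = Σ(broken) − Σ(formed) = (6570 + D) − (7494) = −924 + D
Setting this equal to −412 kJ gives D = 512 kJ/mol.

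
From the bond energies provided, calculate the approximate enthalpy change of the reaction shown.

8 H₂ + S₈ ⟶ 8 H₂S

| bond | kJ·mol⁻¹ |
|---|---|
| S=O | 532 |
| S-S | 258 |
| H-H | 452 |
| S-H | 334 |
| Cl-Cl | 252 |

Bonds broken (reactants):
  H-H: 8 × 452 = 3616
  S-S: 8 × 258 = 2064
  Σ(broken) = 5680 kJ
Bonds formed (products):
  S-H: 16 × 334 = 5344
  Σ(formed) = 5344 kJ
ΔH = Σ(broken) − Σ(formed) = 5680 − 5344 = +336 kJ

ΔH ≈ +336 kJ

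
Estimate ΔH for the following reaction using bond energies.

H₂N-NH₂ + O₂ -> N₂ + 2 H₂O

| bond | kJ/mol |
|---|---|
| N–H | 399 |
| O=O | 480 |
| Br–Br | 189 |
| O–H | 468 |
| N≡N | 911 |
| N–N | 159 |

ΔH ≈ −548 kJ

Bonds broken (reactants):
  N–H: 4 × 399 = 1596
  N–N: 1 × 159 = 159
  O=O: 1 × 480 = 480
  Σ(broken) = 2235 kJ
Bonds formed (products):
  N≡N: 1 × 911 = 911
  O–H: 4 × 468 = 1872
  Σ(formed) = 2783 kJ
ΔH = Σ(broken) − Σ(formed) = 2235 − 2783 = −548 kJ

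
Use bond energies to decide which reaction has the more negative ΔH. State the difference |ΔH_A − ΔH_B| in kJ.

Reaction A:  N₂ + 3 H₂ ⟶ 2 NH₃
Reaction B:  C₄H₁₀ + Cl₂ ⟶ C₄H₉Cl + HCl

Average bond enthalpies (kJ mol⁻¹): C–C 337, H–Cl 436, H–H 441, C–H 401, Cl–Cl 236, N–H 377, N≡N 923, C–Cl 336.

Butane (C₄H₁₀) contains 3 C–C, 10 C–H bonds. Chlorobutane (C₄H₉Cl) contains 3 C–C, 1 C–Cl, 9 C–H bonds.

Reaction B, by 119 kJ

Reaction A:
  Bonds broken (reactants):
    H–H: 3 × 441 = 1323
    N≡N: 1 × 923 = 923
    Σ(broken) = 2246 kJ
  Bonds formed (products):
    N–H: 6 × 377 = 2262
    Σ(formed) = 2262 kJ
  ΔH_A = 2246 − 2262 = −16 kJ
Reaction B:
  Bonds broken (reactants):
    C–C: 3 × 337 = 1011
    C–H: 10 × 401 = 4010
    Cl–Cl: 1 × 236 = 236
    Σ(broken) = 5257 kJ
  Bonds formed (products):
    C–C: 3 × 337 = 1011
    C–Cl: 1 × 336 = 336
    C–H: 9 × 401 = 3609
    H–Cl: 1 × 436 = 436
    Σ(formed) = 5392 kJ
  ΔH_B = 5257 − 5392 = −135 kJ
ΔH_A − ΔH_B = +119 kJ, so reaction B has the more negative ΔH; |ΔH_A − ΔH_B| = 119 kJ.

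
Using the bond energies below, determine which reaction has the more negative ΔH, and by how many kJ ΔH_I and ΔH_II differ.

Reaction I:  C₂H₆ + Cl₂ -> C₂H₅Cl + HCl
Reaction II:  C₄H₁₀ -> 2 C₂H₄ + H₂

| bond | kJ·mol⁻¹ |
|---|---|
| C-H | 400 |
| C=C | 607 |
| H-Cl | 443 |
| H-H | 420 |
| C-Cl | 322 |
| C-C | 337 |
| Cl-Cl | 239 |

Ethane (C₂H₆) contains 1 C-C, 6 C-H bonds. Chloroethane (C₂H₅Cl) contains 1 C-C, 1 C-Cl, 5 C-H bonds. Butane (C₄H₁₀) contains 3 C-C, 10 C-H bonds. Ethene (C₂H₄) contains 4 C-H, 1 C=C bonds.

Reaction I, by 303 kJ

Reaction I:
  Bonds broken (reactants):
    C-C: 1 × 337 = 337
    C-H: 6 × 400 = 2400
    Cl-Cl: 1 × 239 = 239
    Σ(broken) = 2976 kJ
  Bonds formed (products):
    C-C: 1 × 337 = 337
    C-Cl: 1 × 322 = 322
    C-H: 5 × 400 = 2000
    H-Cl: 1 × 443 = 443
    Σ(formed) = 3102 kJ
  ΔH_I = 2976 − 3102 = −126 kJ
Reaction II:
  Bonds broken (reactants):
    C-C: 3 × 337 = 1011
    C-H: 10 × 400 = 4000
    Σ(broken) = 5011 kJ
  Bonds formed (products):
    C-H: 8 × 400 = 3200
    C=C: 2 × 607 = 1214
    H-H: 1 × 420 = 420
    Σ(formed) = 4834 kJ
  ΔH_II = 5011 − 4834 = +177 kJ
ΔH_I − ΔH_II = −303 kJ, so reaction I has the more negative ΔH; |ΔH_I − ΔH_II| = 303 kJ.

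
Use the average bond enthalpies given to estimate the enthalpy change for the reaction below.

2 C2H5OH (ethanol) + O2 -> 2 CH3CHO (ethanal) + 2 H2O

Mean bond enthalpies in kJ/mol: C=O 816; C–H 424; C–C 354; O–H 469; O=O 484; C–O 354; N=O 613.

Bonds broken (reactants):
  C–C: 2 × 354 = 708
  C–H: 10 × 424 = 4240
  C–O: 2 × 354 = 708
  O–H: 2 × 469 = 938
  O=O: 1 × 484 = 484
  Σ(broken) = 7078 kJ
Bonds formed (products):
  C–C: 2 × 354 = 708
  C–H: 8 × 424 = 3392
  C=O: 2 × 816 = 1632
  O–H: 4 × 469 = 1876
  Σ(formed) = 7608 kJ
ΔH = Σ(broken) − Σ(formed) = 7078 − 7608 = −530 kJ

ΔH ≈ −530 kJ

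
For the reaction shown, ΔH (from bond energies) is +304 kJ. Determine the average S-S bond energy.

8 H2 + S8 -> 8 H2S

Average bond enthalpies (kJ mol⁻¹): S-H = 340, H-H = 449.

Let D be the S-S bond energy.
Σ(broken) = 8×449 + 8×D = 3592 + 8D
Σ(formed) = 16×340 = 5440
ΔH = Σ(broken) − Σ(formed) = (3592 + 8D) − (5440) = −1848 + 8D
Setting this equal to +304 kJ gives 8D = 2152, so D = 269 kJ/mol.

D(S-S) ≈ 269 kJ/mol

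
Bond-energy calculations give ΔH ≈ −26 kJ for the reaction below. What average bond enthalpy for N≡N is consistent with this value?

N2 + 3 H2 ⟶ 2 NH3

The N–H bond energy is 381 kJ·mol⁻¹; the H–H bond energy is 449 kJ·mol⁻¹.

D(N≡N) ≈ 913 kJ/mol

Let D be the N≡N bond energy.
Σ(broken) = 3×449 + 1×D = 1347 + D
Σ(formed) = 6×381 = 2286
ΔH = Σ(broken) − Σ(formed) = (1347 + D) − (2286) = −939 + D
Setting this equal to −26 kJ gives D = 913 kJ/mol.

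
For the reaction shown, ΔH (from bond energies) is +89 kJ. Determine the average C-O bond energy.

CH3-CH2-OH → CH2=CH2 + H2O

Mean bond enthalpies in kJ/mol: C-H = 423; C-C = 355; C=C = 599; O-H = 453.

Let D be the C-O bond energy.
Σ(broken) = 1×355 + 5×423 + 1×D + 1×453 = 2923 + D
Σ(formed) = 4×423 + 1×599 + 2×453 = 3197
ΔH = Σ(broken) − Σ(formed) = (2923 + D) − (3197) = −274 + D
Setting this equal to +89 kJ gives D = 363 kJ/mol.

D(C-O) ≈ 363 kJ/mol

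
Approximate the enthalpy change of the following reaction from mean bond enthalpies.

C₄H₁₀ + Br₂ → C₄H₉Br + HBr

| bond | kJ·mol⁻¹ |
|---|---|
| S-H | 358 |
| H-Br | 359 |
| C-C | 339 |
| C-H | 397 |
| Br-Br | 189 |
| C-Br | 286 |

Bonds broken (reactants):
  Br-Br: 1 × 189 = 189
  C-C: 3 × 339 = 1017
  C-H: 10 × 397 = 3970
  Σ(broken) = 5176 kJ
Bonds formed (products):
  C-Br: 1 × 286 = 286
  C-C: 3 × 339 = 1017
  C-H: 9 × 397 = 3573
  H-Br: 1 × 359 = 359
  Σ(formed) = 5235 kJ
ΔH = Σ(broken) − Σ(formed) = 5176 − 5235 = −59 kJ

ΔH ≈ −59 kJ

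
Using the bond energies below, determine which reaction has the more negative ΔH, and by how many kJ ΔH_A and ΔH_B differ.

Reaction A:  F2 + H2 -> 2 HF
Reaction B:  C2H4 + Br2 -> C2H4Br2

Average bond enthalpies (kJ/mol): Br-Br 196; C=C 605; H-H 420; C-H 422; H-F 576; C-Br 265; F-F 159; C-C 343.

Reaction A:
  Bonds broken (reactants):
    F-F: 1 × 159 = 159
    H-H: 1 × 420 = 420
    Σ(broken) = 579 kJ
  Bonds formed (products):
    H-F: 2 × 576 = 1152
    Σ(formed) = 1152 kJ
  ΔH_A = 579 − 1152 = −573 kJ
Reaction B:
  Bonds broken (reactants):
    Br-Br: 1 × 196 = 196
    C-H: 4 × 422 = 1688
    C=C: 1 × 605 = 605
    Σ(broken) = 2489 kJ
  Bonds formed (products):
    C-Br: 2 × 265 = 530
    C-C: 1 × 343 = 343
    C-H: 4 × 422 = 1688
    Σ(formed) = 2561 kJ
  ΔH_B = 2489 − 2561 = −72 kJ
ΔH_A − ΔH_B = −501 kJ, so reaction A has the more negative ΔH; |ΔH_A − ΔH_B| = 501 kJ.

Reaction A, by 501 kJ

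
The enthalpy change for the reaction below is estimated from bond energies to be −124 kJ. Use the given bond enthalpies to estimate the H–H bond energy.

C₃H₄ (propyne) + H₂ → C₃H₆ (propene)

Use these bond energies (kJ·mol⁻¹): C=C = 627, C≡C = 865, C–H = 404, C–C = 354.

D(H–H) ≈ 446 kJ/mol

Let D be the H–H bond energy.
Σ(broken) = 1×865 + 1×354 + 4×404 + 1×D = 2835 + D
Σ(formed) = 1×354 + 6×404 + 1×627 = 3405
ΔH = Σ(broken) − Σ(formed) = (2835 + D) − (3405) = −570 + D
Setting this equal to −124 kJ gives D = 446 kJ/mol.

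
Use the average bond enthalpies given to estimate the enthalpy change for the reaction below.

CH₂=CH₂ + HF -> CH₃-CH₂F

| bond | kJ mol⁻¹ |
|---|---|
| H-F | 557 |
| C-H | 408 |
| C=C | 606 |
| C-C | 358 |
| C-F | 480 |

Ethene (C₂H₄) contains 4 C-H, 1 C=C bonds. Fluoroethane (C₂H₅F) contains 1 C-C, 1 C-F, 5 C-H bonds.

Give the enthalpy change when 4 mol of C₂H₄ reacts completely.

Bonds broken (reactants):
  C-H: 4 × 408 = 1632
  C=C: 1 × 606 = 606
  H-F: 1 × 557 = 557
  Σ(broken) = 2795 kJ
Bonds formed (products):
  C-C: 1 × 358 = 358
  C-F: 1 × 480 = 480
  C-H: 5 × 408 = 2040
  Σ(formed) = 2878 kJ
ΔH = Σ(broken) − Σ(formed) = 2795 − 2878 = −83 kJ
For 4× the reaction as written: 4 × (−83) = −332 kJ

ΔH = −332 kJ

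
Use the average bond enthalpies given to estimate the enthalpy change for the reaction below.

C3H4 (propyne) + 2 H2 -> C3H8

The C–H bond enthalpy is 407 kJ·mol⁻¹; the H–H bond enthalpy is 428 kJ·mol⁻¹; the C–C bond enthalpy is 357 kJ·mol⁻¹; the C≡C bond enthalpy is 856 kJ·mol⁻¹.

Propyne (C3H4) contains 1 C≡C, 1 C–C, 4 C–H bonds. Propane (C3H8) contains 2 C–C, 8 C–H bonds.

ΔH ≈ −273 kJ

Bonds broken (reactants):
  C≡C: 1 × 856 = 856
  C–C: 1 × 357 = 357
  C–H: 4 × 407 = 1628
  H–H: 2 × 428 = 856
  Σ(broken) = 3697 kJ
Bonds formed (products):
  C–C: 2 × 357 = 714
  C–H: 8 × 407 = 3256
  Σ(formed) = 3970 kJ
ΔH = Σ(broken) − Σ(formed) = 3697 − 3970 = −273 kJ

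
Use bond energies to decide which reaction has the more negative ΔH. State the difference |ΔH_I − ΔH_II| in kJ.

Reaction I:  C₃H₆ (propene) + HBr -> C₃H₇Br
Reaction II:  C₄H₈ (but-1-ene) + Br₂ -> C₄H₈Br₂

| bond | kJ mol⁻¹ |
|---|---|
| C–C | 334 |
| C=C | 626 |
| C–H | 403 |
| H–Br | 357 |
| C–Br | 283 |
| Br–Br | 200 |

Reaction II, by 37 kJ

Reaction I:
  Bonds broken (reactants):
    C–C: 1 × 334 = 334
    C–H: 6 × 403 = 2418
    C=C: 1 × 626 = 626
    H–Br: 1 × 357 = 357
    Σ(broken) = 3735 kJ
  Bonds formed (products):
    C–Br: 1 × 283 = 283
    C–C: 2 × 334 = 668
    C–H: 7 × 403 = 2821
    Σ(formed) = 3772 kJ
  ΔH_I = 3735 − 3772 = −37 kJ
Reaction II:
  Bonds broken (reactants):
    Br–Br: 1 × 200 = 200
    C–C: 2 × 334 = 668
    C–H: 8 × 403 = 3224
    C=C: 1 × 626 = 626
    Σ(broken) = 4718 kJ
  Bonds formed (products):
    C–Br: 2 × 283 = 566
    C–C: 3 × 334 = 1002
    C–H: 8 × 403 = 3224
    Σ(formed) = 4792 kJ
  ΔH_II = 4718 − 4792 = −74 kJ
ΔH_I − ΔH_II = +37 kJ, so reaction II has the more negative ΔH; |ΔH_I − ΔH_II| = 37 kJ.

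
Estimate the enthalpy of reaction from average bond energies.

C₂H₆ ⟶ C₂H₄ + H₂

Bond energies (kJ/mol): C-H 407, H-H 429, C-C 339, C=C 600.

Bonds broken (reactants):
  C-C: 1 × 339 = 339
  C-H: 6 × 407 = 2442
  Σ(broken) = 2781 kJ
Bonds formed (products):
  C-H: 4 × 407 = 1628
  C=C: 1 × 600 = 600
  H-H: 1 × 429 = 429
  Σ(formed) = 2657 kJ
ΔH = Σ(broken) − Σ(formed) = 2781 − 2657 = +124 kJ

ΔH ≈ +124 kJ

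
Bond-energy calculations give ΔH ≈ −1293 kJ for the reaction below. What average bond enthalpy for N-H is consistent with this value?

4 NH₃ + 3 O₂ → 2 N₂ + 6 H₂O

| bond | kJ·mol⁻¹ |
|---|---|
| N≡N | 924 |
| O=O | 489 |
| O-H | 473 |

Let D be the N-H bond energy.
Σ(broken) = 12×D + 3×489 = 1467 + 12D
Σ(formed) = 2×924 + 12×473 = 7524
ΔH = Σ(broken) − Σ(formed) = (1467 + 12D) − (7524) = −6057 + 12D
Setting this equal to −1293 kJ gives 12D = 4764, so D = 397 kJ/mol.

D(N-H) ≈ 397 kJ/mol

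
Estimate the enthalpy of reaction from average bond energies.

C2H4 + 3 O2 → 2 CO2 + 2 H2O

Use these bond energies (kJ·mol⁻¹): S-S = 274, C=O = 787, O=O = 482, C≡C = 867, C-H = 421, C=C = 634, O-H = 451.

Bonds broken (reactants):
  C-H: 4 × 421 = 1684
  C=C: 1 × 634 = 634
  O=O: 3 × 482 = 1446
  Σ(broken) = 3764 kJ
Bonds formed (products):
  C=O: 4 × 787 = 3148
  O-H: 4 × 451 = 1804
  Σ(formed) = 4952 kJ
ΔH = Σ(broken) − Σ(formed) = 3764 − 4952 = −1188 kJ

ΔH ≈ −1188 kJ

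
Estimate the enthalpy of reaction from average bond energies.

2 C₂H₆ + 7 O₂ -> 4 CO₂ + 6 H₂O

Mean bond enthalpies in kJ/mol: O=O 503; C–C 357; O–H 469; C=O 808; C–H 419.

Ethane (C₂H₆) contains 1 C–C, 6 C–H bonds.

ΔH ≈ −2829 kJ

Bonds broken (reactants):
  C–C: 2 × 357 = 714
  C–H: 12 × 419 = 5028
  O=O: 7 × 503 = 3521
  Σ(broken) = 9263 kJ
Bonds formed (products):
  C=O: 8 × 808 = 6464
  O–H: 12 × 469 = 5628
  Σ(formed) = 12092 kJ
ΔH = Σ(broken) − Σ(formed) = 9263 − 12092 = −2829 kJ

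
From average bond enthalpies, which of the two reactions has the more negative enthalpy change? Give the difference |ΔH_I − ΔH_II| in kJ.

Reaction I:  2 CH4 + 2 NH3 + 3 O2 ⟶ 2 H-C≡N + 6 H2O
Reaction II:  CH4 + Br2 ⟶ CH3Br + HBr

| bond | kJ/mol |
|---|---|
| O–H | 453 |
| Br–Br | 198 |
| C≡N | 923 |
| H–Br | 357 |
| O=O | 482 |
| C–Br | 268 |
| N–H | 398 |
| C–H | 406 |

Reaction I:
  Bonds broken (reactants):
    C–H: 8 × 406 = 3248
    N–H: 6 × 398 = 2388
    O=O: 3 × 482 = 1446
    Σ(broken) = 7082 kJ
  Bonds formed (products):
    C≡N: 2 × 923 = 1846
    C–H: 2 × 406 = 812
    O–H: 12 × 453 = 5436
    Σ(formed) = 8094 kJ
  ΔH_I = 7082 − 8094 = −1012 kJ
Reaction II:
  Bonds broken (reactants):
    Br–Br: 1 × 198 = 198
    C–H: 4 × 406 = 1624
    Σ(broken) = 1822 kJ
  Bonds formed (products):
    C–Br: 1 × 268 = 268
    C–H: 3 × 406 = 1218
    H–Br: 1 × 357 = 357
    Σ(formed) = 1843 kJ
  ΔH_II = 1822 − 1843 = −21 kJ
ΔH_I − ΔH_II = −991 kJ, so reaction I has the more negative ΔH; |ΔH_I − ΔH_II| = 991 kJ.

Reaction I, by 991 kJ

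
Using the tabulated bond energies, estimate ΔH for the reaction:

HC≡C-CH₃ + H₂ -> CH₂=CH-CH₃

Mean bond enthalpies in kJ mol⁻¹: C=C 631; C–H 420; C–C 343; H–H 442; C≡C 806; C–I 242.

Bonds broken (reactants):
  C≡C: 1 × 806 = 806
  C–C: 1 × 343 = 343
  C–H: 4 × 420 = 1680
  H–H: 1 × 442 = 442
  Σ(broken) = 3271 kJ
Bonds formed (products):
  C–C: 1 × 343 = 343
  C–H: 6 × 420 = 2520
  C=C: 1 × 631 = 631
  Σ(formed) = 3494 kJ
ΔH = Σ(broken) − Σ(formed) = 3271 − 3494 = −223 kJ

ΔH ≈ −223 kJ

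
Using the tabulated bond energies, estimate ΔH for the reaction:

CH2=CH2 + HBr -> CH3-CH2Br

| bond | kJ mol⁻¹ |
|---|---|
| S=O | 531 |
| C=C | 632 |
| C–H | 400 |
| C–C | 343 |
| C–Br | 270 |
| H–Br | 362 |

Bonds broken (reactants):
  C–H: 4 × 400 = 1600
  C=C: 1 × 632 = 632
  H–Br: 1 × 362 = 362
  Σ(broken) = 2594 kJ
Bonds formed (products):
  C–Br: 1 × 270 = 270
  C–C: 1 × 343 = 343
  C–H: 5 × 400 = 2000
  Σ(formed) = 2613 kJ
ΔH = Σ(broken) − Σ(formed) = 2594 − 2613 = −19 kJ

ΔH ≈ −19 kJ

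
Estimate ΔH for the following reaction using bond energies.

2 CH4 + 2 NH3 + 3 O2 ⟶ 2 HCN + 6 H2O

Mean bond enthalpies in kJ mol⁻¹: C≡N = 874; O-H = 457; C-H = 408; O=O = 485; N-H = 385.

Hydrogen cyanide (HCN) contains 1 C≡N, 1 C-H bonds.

Bonds broken (reactants):
  C-H: 8 × 408 = 3264
  N-H: 6 × 385 = 2310
  O=O: 3 × 485 = 1455
  Σ(broken) = 7029 kJ
Bonds formed (products):
  C≡N: 2 × 874 = 1748
  C-H: 2 × 408 = 816
  O-H: 12 × 457 = 5484
  Σ(formed) = 8048 kJ
ΔH = Σ(broken) − Σ(formed) = 7029 − 8048 = −1019 kJ

ΔH ≈ −1019 kJ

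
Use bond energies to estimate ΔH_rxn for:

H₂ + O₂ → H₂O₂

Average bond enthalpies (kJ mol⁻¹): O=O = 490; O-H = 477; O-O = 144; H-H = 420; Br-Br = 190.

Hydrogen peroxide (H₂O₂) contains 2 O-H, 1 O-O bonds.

Bonds broken (reactants):
  H-H: 1 × 420 = 420
  O=O: 1 × 490 = 490
  Σ(broken) = 910 kJ
Bonds formed (products):
  O-H: 2 × 477 = 954
  O-O: 1 × 144 = 144
  Σ(formed) = 1098 kJ
ΔH = Σ(broken) − Σ(formed) = 910 − 1098 = −188 kJ

ΔH ≈ −188 kJ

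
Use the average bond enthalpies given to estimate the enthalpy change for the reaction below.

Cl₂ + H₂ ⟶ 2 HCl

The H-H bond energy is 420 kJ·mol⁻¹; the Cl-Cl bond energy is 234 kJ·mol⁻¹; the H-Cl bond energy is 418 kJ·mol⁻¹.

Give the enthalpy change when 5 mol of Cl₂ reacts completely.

Bonds broken (reactants):
  Cl-Cl: 1 × 234 = 234
  H-H: 1 × 420 = 420
  Σ(broken) = 654 kJ
Bonds formed (products):
  H-Cl: 2 × 418 = 836
  Σ(formed) = 836 kJ
ΔH = Σ(broken) − Σ(formed) = 654 − 836 = −182 kJ
For 5× the reaction as written: 5 × (−182) = −910 kJ

ΔH = −910 kJ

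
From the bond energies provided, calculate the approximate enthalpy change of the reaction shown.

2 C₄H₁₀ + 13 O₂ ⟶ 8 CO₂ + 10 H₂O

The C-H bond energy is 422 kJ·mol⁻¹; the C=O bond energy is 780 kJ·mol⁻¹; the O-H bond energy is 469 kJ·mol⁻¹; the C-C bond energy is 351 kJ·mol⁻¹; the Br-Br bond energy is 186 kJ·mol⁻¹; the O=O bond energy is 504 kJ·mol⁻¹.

Bonds broken (reactants):
  C-C: 6 × 351 = 2106
  C-H: 20 × 422 = 8440
  O=O: 13 × 504 = 6552
  Σ(broken) = 17098 kJ
Bonds formed (products):
  C=O: 16 × 780 = 12480
  O-H: 20 × 469 = 9380
  Σ(formed) = 21860 kJ
ΔH = Σ(broken) − Σ(formed) = 17098 − 21860 = −4762 kJ

ΔH ≈ −4762 kJ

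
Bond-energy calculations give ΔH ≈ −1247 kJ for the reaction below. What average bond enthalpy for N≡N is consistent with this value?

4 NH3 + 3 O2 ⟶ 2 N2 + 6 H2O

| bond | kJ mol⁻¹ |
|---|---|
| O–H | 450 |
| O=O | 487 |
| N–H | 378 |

D(N≡N) ≈ 922 kJ/mol

Let D be the N≡N bond energy.
Σ(broken) = 12×378 + 3×487 = 5997
Σ(formed) = 2×D + 12×450 = 5400 + 2D
ΔH = Σ(broken) − Σ(formed) = (5997) − (5400 + 2D) = +597 − 2D
Setting this equal to −1247 kJ gives 2D = 1844, so D = 922 kJ/mol.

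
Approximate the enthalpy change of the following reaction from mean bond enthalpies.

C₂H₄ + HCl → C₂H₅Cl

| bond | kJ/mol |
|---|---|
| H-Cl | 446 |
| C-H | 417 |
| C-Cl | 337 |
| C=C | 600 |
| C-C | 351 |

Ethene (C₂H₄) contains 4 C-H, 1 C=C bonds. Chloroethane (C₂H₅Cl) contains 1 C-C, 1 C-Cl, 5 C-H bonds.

Bonds broken (reactants):
  C-H: 4 × 417 = 1668
  C=C: 1 × 600 = 600
  H-Cl: 1 × 446 = 446
  Σ(broken) = 2714 kJ
Bonds formed (products):
  C-C: 1 × 351 = 351
  C-Cl: 1 × 337 = 337
  C-H: 5 × 417 = 2085
  Σ(formed) = 2773 kJ
ΔH = Σ(broken) − Σ(formed) = 2714 − 2773 = −59 kJ

ΔH ≈ −59 kJ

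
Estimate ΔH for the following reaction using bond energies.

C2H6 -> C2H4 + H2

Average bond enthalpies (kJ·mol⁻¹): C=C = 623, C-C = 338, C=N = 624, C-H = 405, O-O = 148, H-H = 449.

ΔH ≈ +76 kJ

Bonds broken (reactants):
  C-C: 1 × 338 = 338
  C-H: 6 × 405 = 2430
  Σ(broken) = 2768 kJ
Bonds formed (products):
  C-H: 4 × 405 = 1620
  C=C: 1 × 623 = 623
  H-H: 1 × 449 = 449
  Σ(formed) = 2692 kJ
ΔH = Σ(broken) − Σ(formed) = 2768 − 2692 = +76 kJ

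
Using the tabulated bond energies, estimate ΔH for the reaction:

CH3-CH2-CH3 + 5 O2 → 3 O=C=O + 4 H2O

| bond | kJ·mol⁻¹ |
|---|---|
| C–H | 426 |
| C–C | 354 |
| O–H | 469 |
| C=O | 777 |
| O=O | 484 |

ΔH ≈ −1878 kJ

Bonds broken (reactants):
  C–C: 2 × 354 = 708
  C–H: 8 × 426 = 3408
  O=O: 5 × 484 = 2420
  Σ(broken) = 6536 kJ
Bonds formed (products):
  C=O: 6 × 777 = 4662
  O–H: 8 × 469 = 3752
  Σ(formed) = 8414 kJ
ΔH = Σ(broken) − Σ(formed) = 6536 − 8414 = −1878 kJ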